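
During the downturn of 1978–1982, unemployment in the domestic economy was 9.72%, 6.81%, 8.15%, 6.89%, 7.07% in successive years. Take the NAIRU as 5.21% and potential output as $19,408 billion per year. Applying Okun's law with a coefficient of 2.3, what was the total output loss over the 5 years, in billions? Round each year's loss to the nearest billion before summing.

$5,619 billion

Year 1978: gap = -2.3 × (9.72 - 5.21) = -10.373%, loss ≈ 19408 × 10.373/100 ≈ 2013.
Year 1979: gap = -2.3 × (6.81 - 5.21) = -3.68%, loss ≈ 19408 × 3.68/100 ≈ 714.
Year 1980: gap = -2.3 × (8.15 - 5.21) = -6.762%, loss ≈ 19408 × 6.762/100 ≈ 1312.
Year 1981: gap = -2.3 × (6.89 - 5.21) = -3.864%, loss ≈ 19408 × 3.864/100 ≈ 750.
Year 1982: gap = -2.3 × (7.07 - 5.21) = -4.278%, loss ≈ 19408 × 4.278/100 ≈ 830.
Total lost output = 2013 + 714 + 1312 + 750 + 830 = 5619 billion.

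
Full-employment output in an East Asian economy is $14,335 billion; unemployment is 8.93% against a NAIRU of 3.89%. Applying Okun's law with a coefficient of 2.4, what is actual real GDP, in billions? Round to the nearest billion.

$12,601 billion

Unemployment gap = 8.93 - 3.89 = 5.04 points, so the output gap is -2.4 × 5.04 = -12.096%.
Actual GDP = 14335 × (1 - 12.096/100) = 14335 × 0.87904 ≈ 12601 billion.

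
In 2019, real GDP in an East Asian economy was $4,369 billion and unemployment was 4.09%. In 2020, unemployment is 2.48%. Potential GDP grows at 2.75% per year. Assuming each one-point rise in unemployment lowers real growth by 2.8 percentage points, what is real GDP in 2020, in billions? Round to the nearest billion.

Δu = 2.48 - 4.09 = -1.61 points.
Okun's law (growth form): g_Y = g_Y* - β × Δu = 2.75 - 2.8 × (-1.61) = 2.75 + 4.508 = 7.258%.
Real GDP in the next year = 4369 × (1 + 7.258/100) = 4369 × 1.07258 ≈ 4686 billion.

$4,686 billion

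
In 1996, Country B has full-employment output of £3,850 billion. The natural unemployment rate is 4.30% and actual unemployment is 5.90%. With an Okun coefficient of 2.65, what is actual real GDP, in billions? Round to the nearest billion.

£3,687 billion

Unemployment gap = 5.9 - 4.3 = 1.6 points, so the output gap is -2.65 × 1.6 = -4.24%.
Actual GDP = 3850 × (1 - 4.24/100) = 3850 × 0.9576 ≈ 3687 billion.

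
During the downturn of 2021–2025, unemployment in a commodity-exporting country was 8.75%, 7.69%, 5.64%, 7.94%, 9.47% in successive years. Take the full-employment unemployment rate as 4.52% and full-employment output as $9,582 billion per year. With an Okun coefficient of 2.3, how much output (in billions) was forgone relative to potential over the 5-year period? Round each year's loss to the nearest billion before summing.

$3,723 billion

Year 2021: gap = -2.3 × (8.75 - 4.52) = -9.729%, loss ≈ 9582 × 9.729/100 ≈ 932.
Year 2022: gap = -2.3 × (7.69 - 4.52) = -7.291%, loss ≈ 9582 × 7.291/100 ≈ 699.
Year 2023: gap = -2.3 × (5.64 - 4.52) = -2.576%, loss ≈ 9582 × 2.576/100 ≈ 247.
Year 2024: gap = -2.3 × (7.94 - 4.52) = -7.866%, loss ≈ 9582 × 7.866/100 ≈ 754.
Year 2025: gap = -2.3 × (9.47 - 4.52) = -11.385%, loss ≈ 9582 × 11.385/100 ≈ 1091.
Total lost output = 932 + 699 + 247 + 754 + 1091 = 3723 billion.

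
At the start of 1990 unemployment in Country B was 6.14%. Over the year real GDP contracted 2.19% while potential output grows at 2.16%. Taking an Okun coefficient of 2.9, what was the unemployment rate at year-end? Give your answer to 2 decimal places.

Growth-rate Okun's law: g_Y = g_Y* - β × Δu, so Δu = (g_Y* - g_Y)/β.
Δu = (2.16 + 2.19)/2.9 = 4.35/2.9 = 1.50 percentage points.
Year-end unemployment = 6.14 + 1.5 = 7.64%.

7.64%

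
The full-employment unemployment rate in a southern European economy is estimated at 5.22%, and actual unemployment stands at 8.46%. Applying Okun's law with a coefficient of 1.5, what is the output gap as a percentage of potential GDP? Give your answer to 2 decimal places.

The unemployment gap is 8.46 - 5.22 = 3.24 percentage points.
Okun's law gives an output gap of -1.5 × 3.24 = -4.86%, i.e. 4.86% below potential.

-4.86%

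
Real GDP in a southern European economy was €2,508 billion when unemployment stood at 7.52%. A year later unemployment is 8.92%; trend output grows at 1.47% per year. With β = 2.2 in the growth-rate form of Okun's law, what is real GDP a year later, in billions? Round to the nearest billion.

Δu = 8.92 - 7.52 = 1.4 points.
Okun's law (growth form): g_Y = g_Y* - β × Δu = 1.47 - 2.2 × (1.40) = 1.47 - 3.08 = -1.61%.
Real GDP in the next year = 2508 × (1 - 1.61/100) = 2508 × 0.9839 ≈ 2468 billion.

€2,468 billion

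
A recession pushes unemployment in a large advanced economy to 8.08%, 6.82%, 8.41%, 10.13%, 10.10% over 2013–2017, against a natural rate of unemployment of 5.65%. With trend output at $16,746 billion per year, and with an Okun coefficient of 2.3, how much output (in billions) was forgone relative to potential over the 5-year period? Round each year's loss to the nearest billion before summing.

$5,890 billion

Year 2013: gap = -2.3 × (8.08 - 5.65) = -5.589%, loss ≈ 16746 × 5.589/100 ≈ 936.
Year 2014: gap = -2.3 × (6.82 - 5.65) = -2.691%, loss ≈ 16746 × 2.691/100 ≈ 451.
Year 2015: gap = -2.3 × (8.41 - 5.65) = -6.348%, loss ≈ 16746 × 6.348/100 ≈ 1063.
Year 2016: gap = -2.3 × (10.13 - 5.65) = -10.304%, loss ≈ 16746 × 10.304/100 ≈ 1726.
Year 2017: gap = -2.3 × (10.1 - 5.65) = -10.235%, loss ≈ 16746 × 10.235/100 ≈ 1714.
Total lost output = 936 + 451 + 1063 + 1726 + 1714 = 5890 billion.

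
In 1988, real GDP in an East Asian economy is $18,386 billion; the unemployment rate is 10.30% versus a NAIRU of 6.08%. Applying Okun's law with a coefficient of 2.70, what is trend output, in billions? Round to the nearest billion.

$20,750 billion

Unemployment gap = 10.3 - 6.08 = 4.22 points, so output gap = -2.7 × 4.22 = -11.394%.
Since Y = Y* × (1 + gap/100), Y* = 18386/0.88606 ≈ 20750 billion.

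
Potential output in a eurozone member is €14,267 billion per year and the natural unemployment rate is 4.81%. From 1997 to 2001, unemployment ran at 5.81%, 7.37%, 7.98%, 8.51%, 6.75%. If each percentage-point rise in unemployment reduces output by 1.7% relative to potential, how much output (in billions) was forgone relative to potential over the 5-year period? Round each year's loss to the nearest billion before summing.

Year 1997: gap = -1.7 × (5.81 - 4.81) = -1.7%, loss ≈ 14267 × 1.7/100 ≈ 243.
Year 1998: gap = -1.7 × (7.37 - 4.81) = -4.352%, loss ≈ 14267 × 4.352/100 ≈ 621.
Year 1999: gap = -1.7 × (7.98 - 4.81) = -5.389%, loss ≈ 14267 × 5.389/100 ≈ 769.
Year 2000: gap = -1.7 × (8.51 - 4.81) = -6.29%, loss ≈ 14267 × 6.29/100 ≈ 897.
Year 2001: gap = -1.7 × (6.75 - 4.81) = -3.298%, loss ≈ 14267 × 3.298/100 ≈ 471.
Total lost output = 243 + 621 + 769 + 897 + 471 = 3001 billion.

€3,001 billion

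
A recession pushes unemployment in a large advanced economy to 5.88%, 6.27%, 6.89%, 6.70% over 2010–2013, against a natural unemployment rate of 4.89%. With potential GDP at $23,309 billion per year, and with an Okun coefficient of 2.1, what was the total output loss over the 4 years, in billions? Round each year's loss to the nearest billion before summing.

$3,025 billion

Year 2010: gap = -2.1 × (5.88 - 4.89) = -2.079%, loss ≈ 23309 × 2.079/100 ≈ 485.
Year 2011: gap = -2.1 × (6.27 - 4.89) = -2.898%, loss ≈ 23309 × 2.898/100 ≈ 675.
Year 2012: gap = -2.1 × (6.89 - 4.89) = -4.2%, loss ≈ 23309 × 4.2/100 ≈ 979.
Year 2013: gap = -2.1 × (6.7 - 4.89) = -3.801%, loss ≈ 23309 × 3.801/100 ≈ 886.
Total lost output = 485 + 675 + 979 + 886 = 3025 billion.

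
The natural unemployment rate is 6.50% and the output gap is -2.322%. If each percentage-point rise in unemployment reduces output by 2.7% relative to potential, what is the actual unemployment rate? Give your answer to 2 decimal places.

From Okun's law, u - u* = -(output gap)/β = -(-2.322)/2.7 = 0.86 points.
So u = 6.5 + 0.86 = 7.36%.

7.36%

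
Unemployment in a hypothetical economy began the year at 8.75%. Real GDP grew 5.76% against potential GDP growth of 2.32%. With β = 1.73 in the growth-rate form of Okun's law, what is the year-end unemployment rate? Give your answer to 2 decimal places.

Growth-rate Okun's law: g_Y = g_Y* - β × Δu, so Δu = (g_Y* - g_Y)/β.
Δu = (2.32 - 5.76)/1.73 = -3.44/1.73 = -1.99 percentage points.
Year-end unemployment = 8.75 - 1.99 = 6.76%.

6.76%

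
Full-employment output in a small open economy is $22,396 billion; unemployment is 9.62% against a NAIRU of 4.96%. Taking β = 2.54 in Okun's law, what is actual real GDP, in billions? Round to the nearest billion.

Unemployment gap = 9.62 - 4.96 = 4.66 points, so the output gap is -2.54 × 4.66 = -11.8364%.
Actual GDP = 22396 × (1 - 11.8364/100) = 22396 × 0.881636 ≈ 19745 billion.

$19,745 billion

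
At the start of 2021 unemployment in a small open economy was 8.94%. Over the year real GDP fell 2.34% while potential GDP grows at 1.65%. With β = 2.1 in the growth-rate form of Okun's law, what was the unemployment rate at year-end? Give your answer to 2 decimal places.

10.84%

Growth-rate Okun's law: g_Y = g_Y* - β × Δu, so Δu = (g_Y* - g_Y)/β.
Δu = (1.65 + 2.34)/2.1 = 3.99/2.1 = 1.90 percentage points.
Year-end unemployment = 8.94 + 1.9 = 10.84%.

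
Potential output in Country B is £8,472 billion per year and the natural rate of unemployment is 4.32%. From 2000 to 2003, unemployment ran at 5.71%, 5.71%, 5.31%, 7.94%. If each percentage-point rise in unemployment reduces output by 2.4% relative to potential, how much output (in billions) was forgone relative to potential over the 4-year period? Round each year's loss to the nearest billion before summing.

Year 2000: gap = -2.4 × (5.71 - 4.32) = -3.336%, loss ≈ 8472 × 3.336/100 ≈ 283.
Year 2001: gap = -2.4 × (5.71 - 4.32) = -3.336%, loss ≈ 8472 × 3.336/100 ≈ 283.
Year 2002: gap = -2.4 × (5.31 - 4.32) = -2.376%, loss ≈ 8472 × 2.376/100 ≈ 201.
Year 2003: gap = -2.4 × (7.94 - 4.32) = -8.688%, loss ≈ 8472 × 8.688/100 ≈ 736.
Total lost output = 283 + 283 + 201 + 736 = 1503 billion.

£1,503 billion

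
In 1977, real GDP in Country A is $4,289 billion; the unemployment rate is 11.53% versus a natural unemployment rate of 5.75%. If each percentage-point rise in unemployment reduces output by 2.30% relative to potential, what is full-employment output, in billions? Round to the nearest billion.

$4,947 billion

Unemployment gap = 11.53 - 5.75 = 5.78 points, so output gap = -2.3 × 5.78 = -13.294%.
Since Y = Y* × (1 + gap/100), Y* = 4289/0.86706 ≈ 4947 billion.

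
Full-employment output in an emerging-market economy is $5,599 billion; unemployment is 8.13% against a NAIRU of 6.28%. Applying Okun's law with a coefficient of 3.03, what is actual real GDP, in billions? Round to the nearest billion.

Unemployment gap = 8.13 - 6.28 = 1.85 points, so the output gap is -3.03 × 1.85 = -5.6055%.
Actual GDP = 5599 × (1 - 5.6055/100) = 5599 × 0.943945 ≈ 5285 billion.

$5,285 billion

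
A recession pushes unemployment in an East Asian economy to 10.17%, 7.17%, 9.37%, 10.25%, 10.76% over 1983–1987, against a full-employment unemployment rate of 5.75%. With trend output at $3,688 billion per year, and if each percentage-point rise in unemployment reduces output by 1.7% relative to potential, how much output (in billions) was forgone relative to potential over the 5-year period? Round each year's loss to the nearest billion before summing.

Year 1983: gap = -1.7 × (10.17 - 5.75) = -7.514%, loss ≈ 3688 × 7.514/100 ≈ 277.
Year 1984: gap = -1.7 × (7.17 - 5.75) = -2.414%, loss ≈ 3688 × 2.414/100 ≈ 89.
Year 1985: gap = -1.7 × (9.37 - 5.75) = -6.154%, loss ≈ 3688 × 6.154/100 ≈ 227.
Year 1986: gap = -1.7 × (10.25 - 5.75) = -7.65%, loss ≈ 3688 × 7.65/100 ≈ 282.
Year 1987: gap = -1.7 × (10.76 - 5.75) = -8.517%, loss ≈ 3688 × 8.517/100 ≈ 314.
Total lost output = 277 + 89 + 227 + 282 + 314 = 1189 billion.

$1,189 billion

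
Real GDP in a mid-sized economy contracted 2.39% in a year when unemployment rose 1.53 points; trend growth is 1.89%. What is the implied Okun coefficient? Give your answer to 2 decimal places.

β ≈ 2.80

Growth form: g_Y = g_Y* - β × Δu, so β = (g_Y* - g_Y)/Δu.
β = (1.89 + 2.39)/1.53 = 4.28/1.53 = 2.80.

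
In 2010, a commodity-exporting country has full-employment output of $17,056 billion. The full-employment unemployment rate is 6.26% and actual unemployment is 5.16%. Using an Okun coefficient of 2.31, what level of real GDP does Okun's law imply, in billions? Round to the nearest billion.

$17,489 billion

Unemployment gap = 5.16 - 6.26 = -1.1 points, so the output gap is -2.31 × (-1.1) = 2.541%.
Actual GDP = 17056 × (1 + 2.541/100) = 17056 × 1.02541 ≈ 17489 billion.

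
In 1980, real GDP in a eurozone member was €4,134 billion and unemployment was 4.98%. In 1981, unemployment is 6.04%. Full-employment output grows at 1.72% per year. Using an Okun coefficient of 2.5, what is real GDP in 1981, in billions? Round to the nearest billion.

Δu = 6.04 - 4.98 = 1.06 points.
Okun's law (growth form): g_Y = g_Y* - β × Δu = 1.72 - 2.5 × (1.06) = 1.72 - 2.65 = -0.93%.
Real GDP in the next year = 4134 × (1 - 0.93/100) = 4134 × 0.9907 ≈ 4096 billion.

€4,096 billion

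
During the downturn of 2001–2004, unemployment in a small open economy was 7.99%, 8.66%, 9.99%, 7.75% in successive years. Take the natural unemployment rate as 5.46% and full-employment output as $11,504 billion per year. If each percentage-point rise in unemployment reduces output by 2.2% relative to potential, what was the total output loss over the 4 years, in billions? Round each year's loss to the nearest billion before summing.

$3,176 billion

Year 2001: gap = -2.2 × (7.99 - 5.46) = -5.566%, loss ≈ 11504 × 5.566/100 ≈ 640.
Year 2002: gap = -2.2 × (8.66 - 5.46) = -7.04%, loss ≈ 11504 × 7.04/100 ≈ 810.
Year 2003: gap = -2.2 × (9.99 - 5.46) = -9.966%, loss ≈ 11504 × 9.966/100 ≈ 1146.
Year 2004: gap = -2.2 × (7.75 - 5.46) = -5.038%, loss ≈ 11504 × 5.038/100 ≈ 580.
Total lost output = 640 + 810 + 1146 + 580 = 3176 billion.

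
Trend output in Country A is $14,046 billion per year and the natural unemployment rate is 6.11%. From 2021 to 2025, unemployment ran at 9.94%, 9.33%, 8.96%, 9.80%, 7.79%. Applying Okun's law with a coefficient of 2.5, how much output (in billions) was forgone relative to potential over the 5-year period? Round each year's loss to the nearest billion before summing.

$5,363 billion

Year 2021: gap = -2.5 × (9.94 - 6.11) = -9.575%, loss ≈ 14046 × 9.575/100 ≈ 1345.
Year 2022: gap = -2.5 × (9.33 - 6.11) = -8.05%, loss ≈ 14046 × 8.05/100 ≈ 1131.
Year 2023: gap = -2.5 × (8.96 - 6.11) = -7.125%, loss ≈ 14046 × 7.125/100 ≈ 1001.
Year 2024: gap = -2.5 × (9.8 - 6.11) = -9.225%, loss ≈ 14046 × 9.225/100 ≈ 1296.
Year 2025: gap = -2.5 × (7.79 - 6.11) = -4.2%, loss ≈ 14046 × 4.2/100 ≈ 590.
Total lost output = 1345 + 1131 + 1001 + 1296 + 590 = 5363 billion.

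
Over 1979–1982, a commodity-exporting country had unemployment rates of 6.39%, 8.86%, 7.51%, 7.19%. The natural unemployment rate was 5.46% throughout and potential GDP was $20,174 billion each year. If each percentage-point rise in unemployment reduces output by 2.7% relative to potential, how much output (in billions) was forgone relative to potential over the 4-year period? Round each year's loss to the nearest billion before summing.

Year 1979: gap = -2.7 × (6.39 - 5.46) = -2.511%, loss ≈ 20174 × 2.511/100 ≈ 507.
Year 1980: gap = -2.7 × (8.86 - 5.46) = -9.18%, loss ≈ 20174 × 9.18/100 ≈ 1852.
Year 1981: gap = -2.7 × (7.51 - 5.46) = -5.535%, loss ≈ 20174 × 5.535/100 ≈ 1117.
Year 1982: gap = -2.7 × (7.19 - 5.46) = -4.671%, loss ≈ 20174 × 4.671/100 ≈ 942.
Total lost output = 507 + 1852 + 1117 + 942 = 4418 billion.

$4,418 billion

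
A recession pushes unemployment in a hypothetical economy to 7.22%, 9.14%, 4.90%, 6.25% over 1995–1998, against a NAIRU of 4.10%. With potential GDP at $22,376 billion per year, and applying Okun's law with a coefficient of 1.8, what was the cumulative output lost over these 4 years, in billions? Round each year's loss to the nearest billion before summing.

Year 1995: gap = -1.8 × (7.22 - 4.1) = -5.616%, loss ≈ 22376 × 5.616/100 ≈ 1257.
Year 1996: gap = -1.8 × (9.14 - 4.1) = -9.072%, loss ≈ 22376 × 9.072/100 ≈ 2030.
Year 1997: gap = -1.8 × (4.9 - 4.1) = -1.44%, loss ≈ 22376 × 1.44/100 ≈ 322.
Year 1998: gap = -1.8 × (6.25 - 4.1) = -3.87%, loss ≈ 22376 × 3.87/100 ≈ 866.
Total lost output = 1257 + 2030 + 322 + 866 = 4475 billion.

$4,475 billion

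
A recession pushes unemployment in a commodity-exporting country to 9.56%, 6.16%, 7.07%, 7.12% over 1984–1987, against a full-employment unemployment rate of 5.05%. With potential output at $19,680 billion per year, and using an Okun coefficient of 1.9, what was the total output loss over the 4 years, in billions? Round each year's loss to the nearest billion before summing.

$3,630 billion

Year 1984: gap = -1.9 × (9.56 - 5.05) = -8.569%, loss ≈ 19680 × 8.569/100 ≈ 1686.
Year 1985: gap = -1.9 × (6.16 - 5.05) = -2.109%, loss ≈ 19680 × 2.109/100 ≈ 415.
Year 1986: gap = -1.9 × (7.07 - 5.05) = -3.838%, loss ≈ 19680 × 3.838/100 ≈ 755.
Year 1987: gap = -1.9 × (7.12 - 5.05) = -3.933%, loss ≈ 19680 × 3.933/100 ≈ 774.
Total lost output = 1686 + 415 + 755 + 774 = 3630 billion.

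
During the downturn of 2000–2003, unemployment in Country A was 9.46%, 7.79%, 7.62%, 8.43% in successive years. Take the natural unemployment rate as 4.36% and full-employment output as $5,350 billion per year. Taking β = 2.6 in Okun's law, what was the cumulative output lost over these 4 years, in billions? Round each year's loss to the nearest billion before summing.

Year 2000: gap = -2.6 × (9.46 - 4.36) = -13.26%, loss ≈ 5350 × 13.26/100 ≈ 709.
Year 2001: gap = -2.6 × (7.79 - 4.36) = -8.918%, loss ≈ 5350 × 8.918/100 ≈ 477.
Year 2002: gap = -2.6 × (7.62 - 4.36) = -8.476%, loss ≈ 5350 × 8.476/100 ≈ 453.
Year 2003: gap = -2.6 × (8.43 - 4.36) = -10.582%, loss ≈ 5350 × 10.582/100 ≈ 566.
Total lost output = 709 + 477 + 453 + 566 = 2205 billion.

$2,205 billion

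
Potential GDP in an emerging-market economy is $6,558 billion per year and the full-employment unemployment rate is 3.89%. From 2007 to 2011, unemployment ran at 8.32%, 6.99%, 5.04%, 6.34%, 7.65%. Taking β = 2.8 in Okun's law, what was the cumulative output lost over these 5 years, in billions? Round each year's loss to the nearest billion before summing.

$2,733 billion

Year 2007: gap = -2.8 × (8.32 - 3.89) = -12.404%, loss ≈ 6558 × 12.404/100 ≈ 813.
Year 2008: gap = -2.8 × (6.99 - 3.89) = -8.68%, loss ≈ 6558 × 8.68/100 ≈ 569.
Year 2009: gap = -2.8 × (5.04 - 3.89) = -3.22%, loss ≈ 6558 × 3.22/100 ≈ 211.
Year 2010: gap = -2.8 × (6.34 - 3.89) = -6.86%, loss ≈ 6558 × 6.86/100 ≈ 450.
Year 2011: gap = -2.8 × (7.65 - 3.89) = -10.528%, loss ≈ 6558 × 10.528/100 ≈ 690.
Total lost output = 813 + 569 + 211 + 450 + 690 = 2733 billion.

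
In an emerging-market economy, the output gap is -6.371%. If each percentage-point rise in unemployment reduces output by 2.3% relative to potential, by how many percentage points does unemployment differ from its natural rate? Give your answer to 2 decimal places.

Okun's law: output gap = -β × (u - u*), so u - u* = -(output gap)/β.
u - u* = -(-6.371)/2.3 = 2.77 percentage points.

2.77 percentage points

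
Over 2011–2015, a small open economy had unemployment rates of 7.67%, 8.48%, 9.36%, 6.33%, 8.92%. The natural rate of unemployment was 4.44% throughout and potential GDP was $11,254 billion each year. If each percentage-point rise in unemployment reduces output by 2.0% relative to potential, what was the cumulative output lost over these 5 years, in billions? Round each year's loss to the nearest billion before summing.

$4,176 billion

Year 2011: gap = -2.0 × (7.67 - 4.44) = -6.46%, loss ≈ 11254 × 6.46/100 ≈ 727.
Year 2012: gap = -2.0 × (8.48 - 4.44) = -8.08%, loss ≈ 11254 × 8.08/100 ≈ 909.
Year 2013: gap = -2.0 × (9.36 - 4.44) = -9.84%, loss ≈ 11254 × 9.84/100 ≈ 1107.
Year 2014: gap = -2.0 × (6.33 - 4.44) = -3.78%, loss ≈ 11254 × 3.78/100 ≈ 425.
Year 2015: gap = -2.0 × (8.92 - 4.44) = -8.96%, loss ≈ 11254 × 8.96/100 ≈ 1008.
Total lost output = 727 + 909 + 1107 + 425 + 1008 = 4176 billion.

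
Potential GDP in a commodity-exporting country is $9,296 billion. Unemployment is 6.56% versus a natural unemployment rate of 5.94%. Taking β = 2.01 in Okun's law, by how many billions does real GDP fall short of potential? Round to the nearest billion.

$116 billion

Output gap = -2.01 × (6.56 - 5.94) = -2.01 × 0.62 = -1.2462%.
Actual GDP ≈ 9296 × 0.987538 ≈ 9180 billion, so the shortfall is 9296 - 9180 = 116 billion.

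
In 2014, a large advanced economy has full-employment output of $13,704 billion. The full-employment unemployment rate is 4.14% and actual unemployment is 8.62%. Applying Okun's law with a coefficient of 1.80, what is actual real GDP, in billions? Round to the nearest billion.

$12,599 billion

Unemployment gap = 8.62 - 4.14 = 4.48 points, so the output gap is -1.8 × 4.48 = -8.064%.
Actual GDP = 13704 × (1 - 8.064/100) = 13704 × 0.91936 ≈ 12599 billion.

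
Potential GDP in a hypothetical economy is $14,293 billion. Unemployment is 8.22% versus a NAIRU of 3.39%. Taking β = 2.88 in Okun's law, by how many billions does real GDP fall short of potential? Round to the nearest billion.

$1,988 billion

Output gap = -2.88 × (8.22 - 3.39) = -2.88 × 4.83 = -13.9104%.
Actual GDP ≈ 14293 × 0.860896 ≈ 12305 billion, so the shortfall is 14293 - 12305 = 1988 billion.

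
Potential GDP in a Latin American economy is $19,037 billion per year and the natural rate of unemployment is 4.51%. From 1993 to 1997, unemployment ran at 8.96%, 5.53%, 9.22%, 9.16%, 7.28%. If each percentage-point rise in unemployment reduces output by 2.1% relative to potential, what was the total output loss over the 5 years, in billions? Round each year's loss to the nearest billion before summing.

Year 1993: gap = -2.1 × (8.96 - 4.51) = -9.345%, loss ≈ 19037 × 9.345/100 ≈ 1779.
Year 1994: gap = -2.1 × (5.53 - 4.51) = -2.142%, loss ≈ 19037 × 2.142/100 ≈ 408.
Year 1995: gap = -2.1 × (9.22 - 4.51) = -9.891%, loss ≈ 19037 × 9.891/100 ≈ 1883.
Year 1996: gap = -2.1 × (9.16 - 4.51) = -9.765%, loss ≈ 19037 × 9.765/100 ≈ 1859.
Year 1997: gap = -2.1 × (7.28 - 4.51) = -5.817%, loss ≈ 19037 × 5.817/100 ≈ 1107.
Total lost output = 1779 + 408 + 1883 + 1859 + 1107 = 7036 billion.

$7,036 billion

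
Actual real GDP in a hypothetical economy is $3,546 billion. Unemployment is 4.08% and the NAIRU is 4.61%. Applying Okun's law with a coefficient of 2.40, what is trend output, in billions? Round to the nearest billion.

Unemployment gap = 4.08 - 4.61 = -0.53 points, so output gap = -2.4 × (-0.53) = 1.272%.
Since Y = Y* × (1 + gap/100), Y* = 3546/1.01272 ≈ 3501 billion.

$3,501 billion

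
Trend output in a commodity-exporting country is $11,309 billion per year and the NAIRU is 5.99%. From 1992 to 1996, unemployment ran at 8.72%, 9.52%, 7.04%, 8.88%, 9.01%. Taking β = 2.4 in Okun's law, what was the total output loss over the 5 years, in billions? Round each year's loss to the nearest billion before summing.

$3,588 billion

Year 1992: gap = -2.4 × (8.72 - 5.99) = -6.552%, loss ≈ 11309 × 6.552/100 ≈ 741.
Year 1993: gap = -2.4 × (9.52 - 5.99) = -8.472%, loss ≈ 11309 × 8.472/100 ≈ 958.
Year 1994: gap = -2.4 × (7.04 - 5.99) = -2.52%, loss ≈ 11309 × 2.52/100 ≈ 285.
Year 1995: gap = -2.4 × (8.88 - 5.99) = -6.936%, loss ≈ 11309 × 6.936/100 ≈ 784.
Year 1996: gap = -2.4 × (9.01 - 5.99) = -7.248%, loss ≈ 11309 × 7.248/100 ≈ 820.
Total lost output = 741 + 958 + 285 + 784 + 820 = 3588 billion.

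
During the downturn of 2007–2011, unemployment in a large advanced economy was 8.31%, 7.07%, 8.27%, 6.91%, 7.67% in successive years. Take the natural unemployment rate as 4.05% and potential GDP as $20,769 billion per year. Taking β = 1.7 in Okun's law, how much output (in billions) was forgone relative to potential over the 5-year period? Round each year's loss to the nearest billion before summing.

Year 2007: gap = -1.7 × (8.31 - 4.05) = -7.242%, loss ≈ 20769 × 7.242/100 ≈ 1504.
Year 2008: gap = -1.7 × (7.07 - 4.05) = -5.134%, loss ≈ 20769 × 5.134/100 ≈ 1066.
Year 2009: gap = -1.7 × (8.27 - 4.05) = -7.174%, loss ≈ 20769 × 7.174/100 ≈ 1490.
Year 2010: gap = -1.7 × (6.91 - 4.05) = -4.862%, loss ≈ 20769 × 4.862/100 ≈ 1010.
Year 2011: gap = -1.7 × (7.67 - 4.05) = -6.154%, loss ≈ 20769 × 6.154/100 ≈ 1278.
Total lost output = 1504 + 1066 + 1490 + 1010 + 1278 = 6348 billion.

$6,348 billion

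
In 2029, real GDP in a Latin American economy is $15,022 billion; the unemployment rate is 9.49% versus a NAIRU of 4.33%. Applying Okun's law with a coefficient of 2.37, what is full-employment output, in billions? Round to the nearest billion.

Unemployment gap = 9.49 - 4.33 = 5.16 points, so output gap = -2.37 × 5.16 = -12.2292%.
Since Y = Y* × (1 + gap/100), Y* = 15022/0.877708 ≈ 17115 billion.

$17,115 billion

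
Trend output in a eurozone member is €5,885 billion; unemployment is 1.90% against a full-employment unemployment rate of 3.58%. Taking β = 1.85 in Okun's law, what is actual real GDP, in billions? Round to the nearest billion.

Unemployment gap = 1.9 - 3.58 = -1.68 points, so the output gap is -1.85 × (-1.68) = 3.108%.
Actual GDP = 5885 × (1 + 3.108/100) = 5885 × 1.03108 ≈ 6068 billion.

€6,068 billion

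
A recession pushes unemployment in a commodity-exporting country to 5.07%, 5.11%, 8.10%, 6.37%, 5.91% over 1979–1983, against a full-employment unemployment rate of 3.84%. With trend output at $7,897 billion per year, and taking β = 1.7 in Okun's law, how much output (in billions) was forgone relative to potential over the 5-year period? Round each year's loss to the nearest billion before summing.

$1,525 billion

Year 1979: gap = -1.7 × (5.07 - 3.84) = -2.091%, loss ≈ 7897 × 2.091/100 ≈ 165.
Year 1980: gap = -1.7 × (5.11 - 3.84) = -2.159%, loss ≈ 7897 × 2.159/100 ≈ 170.
Year 1981: gap = -1.7 × (8.1 - 3.84) = -7.242%, loss ≈ 7897 × 7.242/100 ≈ 572.
Year 1982: gap = -1.7 × (6.37 - 3.84) = -4.301%, loss ≈ 7897 × 4.301/100 ≈ 340.
Year 1983: gap = -1.7 × (5.91 - 3.84) = -3.519%, loss ≈ 7897 × 3.519/100 ≈ 278.
Total lost output = 165 + 170 + 572 + 340 + 278 = 1525 billion.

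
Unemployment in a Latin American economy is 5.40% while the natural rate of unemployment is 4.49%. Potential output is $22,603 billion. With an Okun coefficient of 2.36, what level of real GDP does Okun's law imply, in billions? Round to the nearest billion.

Unemployment gap = 5.4 - 4.49 = 0.91 points, so the output gap is -2.36 × 0.91 = -2.1476%.
Actual GDP = 22603 × (1 - 2.1476/100) = 22603 × 0.978524 ≈ 22118 billion.

$22,118 billion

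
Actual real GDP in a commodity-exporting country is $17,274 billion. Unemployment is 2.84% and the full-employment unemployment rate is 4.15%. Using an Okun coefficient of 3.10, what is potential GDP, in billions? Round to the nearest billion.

Unemployment gap = 2.84 - 4.15 = -1.31 points, so output gap = -3.1 × (-1.31) = 4.061%.
Since Y = Y* × (1 + gap/100), Y* = 17274/1.04061 ≈ 16600 billion.

$16,600 billion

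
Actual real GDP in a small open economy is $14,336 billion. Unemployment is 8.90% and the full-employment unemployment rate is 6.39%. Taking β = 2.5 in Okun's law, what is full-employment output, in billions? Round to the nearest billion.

Unemployment gap = 8.9 - 6.39 = 2.51 points, so output gap = -2.5 × 2.51 = -6.275%.
Since Y = Y* × (1 + gap/100), Y* = 14336/0.93725 ≈ 15296 billion.

$15,296 billion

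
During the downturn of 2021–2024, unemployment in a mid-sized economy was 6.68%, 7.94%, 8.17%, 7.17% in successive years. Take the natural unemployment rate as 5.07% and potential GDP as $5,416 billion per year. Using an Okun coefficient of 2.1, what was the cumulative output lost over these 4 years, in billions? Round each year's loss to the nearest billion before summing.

Year 2021: gap = -2.1 × (6.68 - 5.07) = -3.381%, loss ≈ 5416 × 3.381/100 ≈ 183.
Year 2022: gap = -2.1 × (7.94 - 5.07) = -6.027%, loss ≈ 5416 × 6.027/100 ≈ 326.
Year 2023: gap = -2.1 × (8.17 - 5.07) = -6.51%, loss ≈ 5416 × 6.51/100 ≈ 353.
Year 2024: gap = -2.1 × (7.17 - 5.07) = -4.41%, loss ≈ 5416 × 4.41/100 ≈ 239.
Total lost output = 183 + 326 + 353 + 239 = 1101 billion.

$1,101 billion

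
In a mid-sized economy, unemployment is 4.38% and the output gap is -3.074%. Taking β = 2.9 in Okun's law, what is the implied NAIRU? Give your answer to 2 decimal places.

3.32%

From Okun's law, u - u* = -(output gap)/β = -(-3.074)/2.9 = 1.06 points.
So u* = 4.38 - 1.06 = 3.32%.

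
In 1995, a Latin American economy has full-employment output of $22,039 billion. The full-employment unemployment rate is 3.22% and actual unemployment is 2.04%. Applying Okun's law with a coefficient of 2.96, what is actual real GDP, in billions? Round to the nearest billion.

$22,809 billion

Unemployment gap = 2.04 - 3.22 = -1.18 points, so the output gap is -2.96 × (-1.18) = 3.4928%.
Actual GDP = 22039 × (1 + 3.4928/100) = 22039 × 1.034928 ≈ 22809 billion.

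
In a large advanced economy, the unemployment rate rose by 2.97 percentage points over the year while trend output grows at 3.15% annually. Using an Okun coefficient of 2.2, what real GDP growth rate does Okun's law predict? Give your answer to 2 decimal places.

-3.38%

Growth-rate Okun's law: g_Y = g_Y* - β × Δu.
g_Y = 3.15 - 2.2 × (2.97) = 3.15 - 6.534 = -3.384%, i.e. -3.38% to 2 d.p.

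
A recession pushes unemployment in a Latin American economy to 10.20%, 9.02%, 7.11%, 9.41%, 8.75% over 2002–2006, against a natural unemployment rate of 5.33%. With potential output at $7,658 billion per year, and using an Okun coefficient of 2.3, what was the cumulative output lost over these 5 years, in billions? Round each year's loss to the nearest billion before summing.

Year 2002: gap = -2.3 × (10.2 - 5.33) = -11.201%, loss ≈ 7658 × 11.201/100 ≈ 858.
Year 2003: gap = -2.3 × (9.02 - 5.33) = -8.487%, loss ≈ 7658 × 8.487/100 ≈ 650.
Year 2004: gap = -2.3 × (7.11 - 5.33) = -4.094%, loss ≈ 7658 × 4.094/100 ≈ 314.
Year 2005: gap = -2.3 × (9.41 - 5.33) = -9.384%, loss ≈ 7658 × 9.384/100 ≈ 719.
Year 2006: gap = -2.3 × (8.75 - 5.33) = -7.866%, loss ≈ 7658 × 7.866/100 ≈ 602.
Total lost output = 858 + 650 + 314 + 719 + 602 = 3143 billion.

$3,143 billion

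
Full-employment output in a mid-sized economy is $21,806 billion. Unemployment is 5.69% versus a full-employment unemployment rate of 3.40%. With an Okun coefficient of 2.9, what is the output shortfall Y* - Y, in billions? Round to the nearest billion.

Output gap = -2.9 × (5.69 - 3.4) = -2.9 × 2.29 = -6.641%.
Actual GDP ≈ 21806 × 0.93359 ≈ 20358 billion, so the shortfall is 21806 - 20358 = 1448 billion.

$1,448 billion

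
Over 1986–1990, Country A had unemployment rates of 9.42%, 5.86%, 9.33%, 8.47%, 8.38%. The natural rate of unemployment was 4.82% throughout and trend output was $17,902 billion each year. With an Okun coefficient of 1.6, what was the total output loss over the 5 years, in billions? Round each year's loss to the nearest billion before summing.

$4,973 billion

Year 1986: gap = -1.6 × (9.42 - 4.82) = -7.36%, loss ≈ 17902 × 7.36/100 ≈ 1318.
Year 1987: gap = -1.6 × (5.86 - 4.82) = -1.664%, loss ≈ 17902 × 1.664/100 ≈ 298.
Year 1988: gap = -1.6 × (9.33 - 4.82) = -7.216%, loss ≈ 17902 × 7.216/100 ≈ 1292.
Year 1989: gap = -1.6 × (8.47 - 4.82) = -5.84%, loss ≈ 17902 × 5.84/100 ≈ 1045.
Year 1990: gap = -1.6 × (8.38 - 4.82) = -5.696%, loss ≈ 17902 × 5.696/100 ≈ 1020.
Total lost output = 1318 + 298 + 1292 + 1045 + 1020 = 4973 billion.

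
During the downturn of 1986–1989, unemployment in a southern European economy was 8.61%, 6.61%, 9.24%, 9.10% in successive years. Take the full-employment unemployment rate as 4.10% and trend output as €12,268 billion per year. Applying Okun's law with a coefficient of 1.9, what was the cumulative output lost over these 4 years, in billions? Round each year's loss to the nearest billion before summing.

Year 1986: gap = -1.9 × (8.61 - 4.1) = -8.569%, loss ≈ 12268 × 8.569/100 ≈ 1051.
Year 1987: gap = -1.9 × (6.61 - 4.1) = -4.769%, loss ≈ 12268 × 4.769/100 ≈ 585.
Year 1988: gap = -1.9 × (9.24 - 4.1) = -9.766%, loss ≈ 12268 × 9.766/100 ≈ 1198.
Year 1989: gap = -1.9 × (9.1 - 4.1) = -9.5%, loss ≈ 12268 × 9.5/100 ≈ 1165.
Total lost output = 1051 + 585 + 1198 + 1165 = 3999 billion.

€3,999 billion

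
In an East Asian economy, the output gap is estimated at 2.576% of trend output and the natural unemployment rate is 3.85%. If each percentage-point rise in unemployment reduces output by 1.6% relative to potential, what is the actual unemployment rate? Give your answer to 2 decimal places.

2.24%

From Okun's law, u - u* = -(output gap)/β = -(2.576)/1.6 = -1.61 points.
So u = 3.85 - 1.61 = 2.24%.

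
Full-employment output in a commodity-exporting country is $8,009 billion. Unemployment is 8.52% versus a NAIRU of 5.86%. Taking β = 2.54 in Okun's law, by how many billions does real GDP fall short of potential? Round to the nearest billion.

Output gap = -2.54 × (8.52 - 5.86) = -2.54 × 2.66 = -6.7564%.
Actual GDP ≈ 8009 × 0.932436 ≈ 7468 billion, so the shortfall is 8009 - 7468 = 541 billion.

$541 billion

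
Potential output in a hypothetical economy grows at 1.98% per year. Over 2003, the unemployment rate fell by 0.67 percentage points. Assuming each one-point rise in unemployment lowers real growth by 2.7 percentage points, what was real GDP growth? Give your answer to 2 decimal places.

3.79%

Growth-rate Okun's law: g_Y = g_Y* - β × Δu.
g_Y = 1.98 - 2.7 × (-0.67) = 1.98 + 1.809 = 3.789%, i.e. 3.79% to 2 d.p.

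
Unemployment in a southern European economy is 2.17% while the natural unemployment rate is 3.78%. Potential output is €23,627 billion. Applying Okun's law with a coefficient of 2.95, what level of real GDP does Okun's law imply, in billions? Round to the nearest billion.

Unemployment gap = 2.17 - 3.78 = -1.61 points, so the output gap is -2.95 × (-1.61) = 4.7495%.
Actual GDP = 23627 × (1 + 4.7495/100) = 23627 × 1.047495 ≈ 24749 billion.

€24,749 billion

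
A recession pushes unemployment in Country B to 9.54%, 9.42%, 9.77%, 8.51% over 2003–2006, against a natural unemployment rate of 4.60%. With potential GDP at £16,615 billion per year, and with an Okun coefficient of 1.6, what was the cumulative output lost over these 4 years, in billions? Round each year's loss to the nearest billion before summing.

Year 2003: gap = -1.6 × (9.54 - 4.6) = -7.904%, loss ≈ 16615 × 7.904/100 ≈ 1313.
Year 2004: gap = -1.6 × (9.42 - 4.6) = -7.712%, loss ≈ 16615 × 7.712/100 ≈ 1281.
Year 2005: gap = -1.6 × (9.77 - 4.6) = -8.272%, loss ≈ 16615 × 8.272/100 ≈ 1374.
Year 2006: gap = -1.6 × (8.51 - 4.6) = -6.256%, loss ≈ 16615 × 6.256/100 ≈ 1039.
Total lost output = 1313 + 1281 + 1374 + 1039 = 5007 billion.

£5,007 billion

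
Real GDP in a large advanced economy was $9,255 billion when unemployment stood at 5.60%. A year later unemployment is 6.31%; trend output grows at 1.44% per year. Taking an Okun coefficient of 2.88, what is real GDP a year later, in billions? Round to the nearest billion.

$9,199 billion

Δu = 6.31 - 5.6 = 0.71 points.
Okun's law (growth form): g_Y = g_Y* - β × Δu = 1.44 - 2.88 × (0.71) = 1.44 - 2.0448 = -0.6048%.
Real GDP in the next year = 9255 × (1 - 0.6048/100) = 9255 × 0.993952 ≈ 9199 billion.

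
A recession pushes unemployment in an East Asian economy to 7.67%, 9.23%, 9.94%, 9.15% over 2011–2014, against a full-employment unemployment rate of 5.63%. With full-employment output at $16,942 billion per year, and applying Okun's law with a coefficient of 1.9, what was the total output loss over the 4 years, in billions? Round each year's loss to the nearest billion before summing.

$4,336 billion

Year 2011: gap = -1.9 × (7.67 - 5.63) = -3.876%, loss ≈ 16942 × 3.876/100 ≈ 657.
Year 2012: gap = -1.9 × (9.23 - 5.63) = -6.84%, loss ≈ 16942 × 6.84/100 ≈ 1159.
Year 2013: gap = -1.9 × (9.94 - 5.63) = -8.189%, loss ≈ 16942 × 8.189/100 ≈ 1387.
Year 2014: gap = -1.9 × (9.15 - 5.63) = -6.688%, loss ≈ 16942 × 6.688/100 ≈ 1133.
Total lost output = 657 + 1159 + 1387 + 1133 = 4336 billion.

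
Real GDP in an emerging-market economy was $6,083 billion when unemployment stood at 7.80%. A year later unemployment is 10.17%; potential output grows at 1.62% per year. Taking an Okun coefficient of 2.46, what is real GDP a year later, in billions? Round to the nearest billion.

Δu = 10.17 - 7.8 = 2.37 points.
Okun's law (growth form): g_Y = g_Y* - β × Δu = 1.62 - 2.46 × (2.37) = 1.62 - 5.8302 = -4.2102%.
Real GDP in the next year = 6083 × (1 - 4.2102/100) = 6083 × 0.957898 ≈ 5827 billion.

$5,827 billion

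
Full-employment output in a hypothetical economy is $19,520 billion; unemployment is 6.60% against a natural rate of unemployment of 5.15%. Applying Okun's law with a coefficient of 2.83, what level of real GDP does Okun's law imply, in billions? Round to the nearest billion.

Unemployment gap = 6.6 - 5.15 = 1.45 points, so the output gap is -2.83 × 1.45 = -4.1035%.
Actual GDP = 19520 × (1 - 4.1035/100) = 19520 × 0.958965 ≈ 18719 billion.

$18,719 billion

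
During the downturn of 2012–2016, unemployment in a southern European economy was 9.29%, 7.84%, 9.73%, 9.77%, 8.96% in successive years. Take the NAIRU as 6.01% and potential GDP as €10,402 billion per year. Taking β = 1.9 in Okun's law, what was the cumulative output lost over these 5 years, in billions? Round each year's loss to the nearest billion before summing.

Year 2012: gap = -1.9 × (9.29 - 6.01) = -6.232%, loss ≈ 10402 × 6.232/100 ≈ 648.
Year 2013: gap = -1.9 × (7.84 - 6.01) = -3.477%, loss ≈ 10402 × 3.477/100 ≈ 362.
Year 2014: gap = -1.9 × (9.73 - 6.01) = -7.068%, loss ≈ 10402 × 7.068/100 ≈ 735.
Year 2015: gap = -1.9 × (9.77 - 6.01) = -7.144%, loss ≈ 10402 × 7.144/100 ≈ 743.
Year 2016: gap = -1.9 × (8.96 - 6.01) = -5.605%, loss ≈ 10402 × 5.605/100 ≈ 583.
Total lost output = 648 + 362 + 735 + 743 + 583 = 3071 billion.

€3,071 billion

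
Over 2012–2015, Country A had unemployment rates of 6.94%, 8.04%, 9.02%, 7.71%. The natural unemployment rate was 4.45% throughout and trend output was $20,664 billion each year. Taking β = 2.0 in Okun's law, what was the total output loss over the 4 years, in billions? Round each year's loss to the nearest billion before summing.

$5,749 billion

Year 2012: gap = -2.0 × (6.94 - 4.45) = -4.98%, loss ≈ 20664 × 4.98/100 ≈ 1029.
Year 2013: gap = -2.0 × (8.04 - 4.45) = -7.18%, loss ≈ 20664 × 7.18/100 ≈ 1484.
Year 2014: gap = -2.0 × (9.02 - 4.45) = -9.14%, loss ≈ 20664 × 9.14/100 ≈ 1889.
Year 2015: gap = -2.0 × (7.71 - 4.45) = -6.52%, loss ≈ 20664 × 6.52/100 ≈ 1347.
Total lost output = 1029 + 1484 + 1889 + 1347 = 5749 billion.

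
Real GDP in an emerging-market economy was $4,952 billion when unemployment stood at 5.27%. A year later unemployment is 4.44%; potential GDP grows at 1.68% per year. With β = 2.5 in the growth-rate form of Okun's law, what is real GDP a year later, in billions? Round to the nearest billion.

$5,138 billion

Δu = 4.44 - 5.27 = -0.83 points.
Okun's law (growth form): g_Y = g_Y* - β × Δu = 1.68 - 2.5 × (-0.83) = 1.68 + 2.075 = 3.755%.
Real GDP in the next year = 4952 × (1 + 3.755/100) = 4952 × 1.03755 ≈ 5138 billion.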